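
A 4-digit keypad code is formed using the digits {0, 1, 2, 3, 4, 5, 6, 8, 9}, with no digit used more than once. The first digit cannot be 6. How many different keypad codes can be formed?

2688

The first digit has 9−1 = 8 choices (anything except 6).
The remaining 3 digits are filled from the other 8 symbols without repetition: 8 × 7 × 6 = 336.
Total: 8 × 336 = 2688.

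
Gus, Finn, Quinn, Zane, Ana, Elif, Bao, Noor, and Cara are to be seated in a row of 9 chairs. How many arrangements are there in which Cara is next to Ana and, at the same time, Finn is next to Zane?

Treat {Cara,Ana} as one block (2 orders) and {Finn,Zane} as another (2 orders).
That leaves 7 units to arrange: 2 × 2 × 7! = 4 × 5040 = 20160.

20160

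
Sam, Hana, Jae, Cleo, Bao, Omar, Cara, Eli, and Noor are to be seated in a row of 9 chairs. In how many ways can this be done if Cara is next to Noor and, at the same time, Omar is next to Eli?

20160

Treat {Cara,Noor} as one block (2 orders) and {Omar,Eli} as another (2 orders).
That leaves 7 units to arrange: 2 × 2 × 7! = 4 × 5040 = 20160.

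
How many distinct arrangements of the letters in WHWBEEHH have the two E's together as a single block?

Treat the 2 copies of E as a single block. The multiset to arrange is then {EE, B, H, H, H, W, W}, 7 items in all.
That gives (7)!/(3!·2!) = 420 arrangements.

420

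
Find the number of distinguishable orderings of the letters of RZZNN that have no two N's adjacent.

There are 5!/(2!·2!) = 30 arrangements of RZZNN in total.
If the two N's are adjacent, glue them into one block, leaving 4 items to arrange: (4)!/(2!) = 12 ways.
Subtracting, 30 − 12 = 18 arrangements keep the N's apart.

18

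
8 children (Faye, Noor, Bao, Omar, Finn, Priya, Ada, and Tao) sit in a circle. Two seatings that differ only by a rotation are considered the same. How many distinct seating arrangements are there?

5040

Seat Faye anywhere (absorbing the rotational symmetry), then permute the other 7: (7)! = 5040.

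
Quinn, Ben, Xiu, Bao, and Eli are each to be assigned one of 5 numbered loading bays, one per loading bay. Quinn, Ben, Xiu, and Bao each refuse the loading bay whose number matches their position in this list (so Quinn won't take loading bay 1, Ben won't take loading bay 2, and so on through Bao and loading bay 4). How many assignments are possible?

53

Let Aᵢ (for 1 ≤ i ≤ 4) be the placements that put person i in their forbidden loading bay. Any j of these fix j positions, leaving (5−j)! ways to fill the rest, and there are C(4,j) ways to pick which j.
By inclusion–exclusion, the number of valid placements is Σ_{j=0}^{4} (−1)^j C(4,j)·(5−j)!.
Computing: 120 − 96 + 36 − 8 + 1 = 53.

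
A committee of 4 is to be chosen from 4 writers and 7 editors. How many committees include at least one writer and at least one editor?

294

Unrestricted: C(11,4) = 330 ways to pick any 4 of the 11.
Selections missing a whole group: no writers → C(7,4) = 35; no editors → C(4,4) = 1.
Both groups omitted at once is impossible, so 330 − 36 = 294.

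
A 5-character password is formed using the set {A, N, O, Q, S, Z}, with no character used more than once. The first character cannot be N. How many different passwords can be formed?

600

The first character has 6−1 = 5 choices (anything except N).
The remaining 4 characters are filled from the other 5 symbols without repetition: 5 × 4 × 3 × 2 = 120.
Total: 5 × 120 = 600.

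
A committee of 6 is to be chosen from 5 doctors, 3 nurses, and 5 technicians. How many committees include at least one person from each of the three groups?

1450

Total 6-person selections from all 13: C(13,6) = 1716.
Subtract selections that omit an entire group: no doctors → C(8,6) = 28; no nurses → C(10,6) = 210; no technicians → C(8,6) = 28.
Add back selections omitting two groups (i.e. drawn from a single group): C(5,6) + C(3,6) + C(5,6) = 0.
By inclusion–exclusion: 1716 − 266 + 0 = 1450.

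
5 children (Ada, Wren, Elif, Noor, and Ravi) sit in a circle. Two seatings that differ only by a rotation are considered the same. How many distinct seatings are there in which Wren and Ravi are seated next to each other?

12

Treat {Wren, Ravi} as one unit (2 internal orders) and seat the resulting 4 units around the table: (3)! circular arrangements.
So 2 × (3)! = 2 × 6 = 12.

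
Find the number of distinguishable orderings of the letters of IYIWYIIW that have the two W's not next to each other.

315

There are 8!/(4!·2!·2!) = 420 arrangements of IYIWYIIW in total.
If the two W's are adjacent, glue them into one block, leaving 7 items to arrange: (7)!/(4!·2!) = 105 ways.
Subtracting, 420 − 105 = 315 arrangements keep the W's apart.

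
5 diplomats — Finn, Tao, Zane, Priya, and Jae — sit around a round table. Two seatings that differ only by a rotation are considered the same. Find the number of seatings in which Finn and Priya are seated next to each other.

12

Treat {Finn, Priya} as one unit (2 internal orders) and seat the resulting 4 units around the table: (3)! circular arrangements.
So 2 × (3)! = 2 × 6 = 12.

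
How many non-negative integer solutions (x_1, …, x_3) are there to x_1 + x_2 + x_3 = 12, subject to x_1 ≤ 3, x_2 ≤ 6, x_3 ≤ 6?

Ignoring the caps, the number of non-negative solutions to x_1+…+x_3 = 12 is C(14,2) = 91.
Subtract solutions that violate a single cap (substitute x_i' = x_i − (cap_i+1)): x_1 ≥ 4 gives C(10,2) = 45; x_2 ≥ 7 gives C(7,2) = 21; x_3 ≥ 7 gives C(7,2) = 21. Together 87.
Add back pairs where two caps are both exceeded: 3 + 3 + 0 = 6.
By inclusion–exclusion the count is 91 − 87 + 6 = 10.

10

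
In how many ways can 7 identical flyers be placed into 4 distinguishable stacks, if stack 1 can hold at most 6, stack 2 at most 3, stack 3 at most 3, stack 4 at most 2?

Without the upper bounds there are C(10,3) = 120 ways to split 7 among 4 stacks.
Subtract solutions that violate a single cap (substitute x_i' = x_i − (cap_i+1)): x_1 ≥ 7 gives C(3,3) = 1; x_2 ≥ 4 gives C(6,3) = 20; x_3 ≥ 4 gives C(6,3) = 20; x_4 ≥ 3 gives C(7,3) = 35. Together 76.
Add back pairs where two caps are both exceeded: 0 + 0 + 0 + 0 + 1 + 1 = 2.
By inclusion–exclusion the count is 120 − 76 + 2 = 46.

46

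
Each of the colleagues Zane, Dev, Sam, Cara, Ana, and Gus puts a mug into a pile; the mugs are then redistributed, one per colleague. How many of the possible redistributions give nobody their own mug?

265

Count assignments avoiding every fixed point. For any j of the 6 colleagues fixed to their own mug, the other 6−j can be arranged in (6−j)! ways.
By inclusion–exclusion this is Σ_{j=0}^{6} (−1)^j C(6,j)·(6−j)!.
Computing: 720 − 720 + 360 − 120 + 30 − 6 + 1 = 265.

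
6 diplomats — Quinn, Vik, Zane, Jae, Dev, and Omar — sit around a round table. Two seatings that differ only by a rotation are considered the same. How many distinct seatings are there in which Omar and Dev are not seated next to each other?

All circular seatings of 6 people number (5)! = 120.
Seatings with Omar beside Dev: treat them as a block with 2 internal orders, giving 2 × (4)! = 48.
Subtracting, 120 − 48 = 72.

72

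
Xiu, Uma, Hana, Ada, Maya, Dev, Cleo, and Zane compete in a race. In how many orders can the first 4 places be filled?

1680

There are 8 choices for 1st place, 7 for 2nd, and so on down to 5 for position 4.
That gives 8 × 7 × 6 × 5 = 1680.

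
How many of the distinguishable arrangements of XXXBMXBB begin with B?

105

With the first slot taken by B, it remains to arrange the other 7 letters (XXXMXBB).
Those 7 letters have B appearing twice and X appearing 4 times, giving (7)!/(4!·2!) = 105.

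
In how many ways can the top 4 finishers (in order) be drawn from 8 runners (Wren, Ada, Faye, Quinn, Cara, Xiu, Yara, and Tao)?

1680

This is an ordered selection of 4 from 8: P(8,4).
That gives 8 × 7 × 6 × 5 = 1680.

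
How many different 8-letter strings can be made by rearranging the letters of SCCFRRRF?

1680

SCCFRRRF has 8 letters with C appearing twice, F appearing twice, and R appearing 3 times.
Dividing 8! = 40320 by 3!·2!·2! = 24 for the repeated letters gives 1680.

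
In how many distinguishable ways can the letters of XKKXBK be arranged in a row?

60

Letter multiplicities in XKKXBK: B×1, K×3, X×2.
The number of distinct arrangements is 6!/(3!·2!) = 720/12 = 60.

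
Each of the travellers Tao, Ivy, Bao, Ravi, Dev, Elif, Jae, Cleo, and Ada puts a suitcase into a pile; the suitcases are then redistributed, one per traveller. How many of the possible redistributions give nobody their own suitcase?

133496

This is the derangement count D_9: permutations of 9 items with no fixed point.
By inclusion–exclusion this is Σ_{j=0}^{9} (−1)^j C(9,j)·(9−j)!.
Computing: 362880 − 362880 + 181440 − 60480 + 15120 − 3024 + 504 − 72 + 9 − 1 = 133496.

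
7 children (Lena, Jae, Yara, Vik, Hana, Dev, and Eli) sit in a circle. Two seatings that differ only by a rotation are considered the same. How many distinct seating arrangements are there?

Seat Lena anywhere (absorbing the rotational symmetry), then permute the other 6: (6)! = 720.

720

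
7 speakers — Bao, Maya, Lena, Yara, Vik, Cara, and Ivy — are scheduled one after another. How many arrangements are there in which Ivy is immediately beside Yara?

Treat {Ivy, Yara} as a single unit. There are 6 units to order, and the pair itself can be ordered 2 ways.
So the count is 2·(6)! = 1440.

1440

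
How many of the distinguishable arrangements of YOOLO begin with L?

With the first slot taken by L, it remains to arrange the other 4 letters (YOOO).
Those 4 letters have O appearing 3 times, giving (4)!/(3!) = 4.

4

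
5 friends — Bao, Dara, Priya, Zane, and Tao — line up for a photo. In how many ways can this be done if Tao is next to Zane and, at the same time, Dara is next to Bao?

24

Treat {Tao,Zane} as one block (2 orders) and {Dara,Bao} as another (2 orders).
That leaves 3 units to arrange: 2 × 2 × 3! = 4 × 6 = 24.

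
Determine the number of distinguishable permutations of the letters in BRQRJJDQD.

BRQRJJDQD has 9 letters with D appearing twice, J appearing twice, Q appearing twice, and R appearing twice.
So there are 9! / (2!·2!·2!·2!) = 22680 distinguishable arrangements.

22680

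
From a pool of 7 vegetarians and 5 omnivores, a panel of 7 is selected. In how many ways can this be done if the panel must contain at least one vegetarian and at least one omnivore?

791

Total 7-person selections from all 12: C(12,7) = 792.
Subtract selections that omit an entire group: no vegetarians → C(5,7) = 0; no omnivores → C(7,7) = 1.
Both groups omitted at once is impossible, so 792 − 1 = 791.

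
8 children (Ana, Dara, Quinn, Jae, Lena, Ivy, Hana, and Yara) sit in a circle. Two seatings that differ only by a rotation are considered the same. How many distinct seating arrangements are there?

Fix one person's seat to break rotational symmetry; the remaining 7 people can be arranged in (7)! = 5040 ways.

5040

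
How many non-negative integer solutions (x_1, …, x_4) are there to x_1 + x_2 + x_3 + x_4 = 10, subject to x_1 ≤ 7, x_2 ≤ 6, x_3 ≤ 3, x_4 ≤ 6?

152

Without the upper bounds there are C(13,3) = 286 ways to split 10 among 4 variables.
Subtract solutions that violate a single cap (substitute x_i' = x_i − (cap_i+1)): x_1 ≥ 8 gives C(5,3) = 10; x_2 ≥ 7 gives C(6,3) = 20; x_3 ≥ 4 gives C(9,3) = 84; x_4 ≥ 7 gives C(6,3) = 20. Together 134.
No two caps can be exceeded simultaneously, so the pair terms are all 0.
By inclusion–exclusion the count is 286 − 134 + 0 = 152.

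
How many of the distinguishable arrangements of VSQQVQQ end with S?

With the last slot taken by S, it remains to arrange the other 6 letters (VQQVQQ).
Those 6 letters have Q appearing 4 times and V appearing twice, giving (6)!/(4!·2!) = 15.

15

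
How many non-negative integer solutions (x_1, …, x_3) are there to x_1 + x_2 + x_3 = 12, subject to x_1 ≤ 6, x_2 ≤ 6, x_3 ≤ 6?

By stars and bars, unrestricted non-negative solutions to x_1+…+x_3 = 12 number C(12+2,2) = 91.
Subtract solutions that violate a single cap (substitute x_i' = x_i − (cap_i+1)): x_1 ≥ 7 gives C(7,2) = 21; x_2 ≥ 7 gives C(7,2) = 21; x_3 ≥ 7 gives C(7,2) = 21. Together 63.
No two caps can be exceeded simultaneously, so the pair terms are all 0.
By inclusion–exclusion the count is 91 − 63 + 0 = 28.

28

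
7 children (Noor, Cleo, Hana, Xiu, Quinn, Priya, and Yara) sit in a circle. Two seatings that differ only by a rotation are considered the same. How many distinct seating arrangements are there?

720

Around a circle, 7 distinct people have 7!/7 = (6)! = 720 rotationally distinct seatings.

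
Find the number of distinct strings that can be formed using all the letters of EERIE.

20

Letter multiplicities in EERIE: E×3, I×1, R×1.
Dividing 5! = 120 by 3! = 6 for the repeated letters gives 20.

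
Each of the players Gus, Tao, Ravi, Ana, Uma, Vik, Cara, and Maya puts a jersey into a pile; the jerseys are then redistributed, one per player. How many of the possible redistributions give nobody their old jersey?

Let Aᵢ be the assignments in which player i gets their old jersey. We want the size of the complement of A₁∪…∪A_8.
By inclusion–exclusion this is Σ_{j=0}^{8} (−1)^j C(8,j)·(8−j)!.
Computing: 40320 − 40320 + 20160 − 6720 + 1680 − 336 + 56 − 8 + 1 = 14833.

14833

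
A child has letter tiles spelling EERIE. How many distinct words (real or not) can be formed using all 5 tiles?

20

The 5 letters of EERIE have repeats: E appearing 3 times.
So there are 5! / (3!) = 20 distinguishable arrangements.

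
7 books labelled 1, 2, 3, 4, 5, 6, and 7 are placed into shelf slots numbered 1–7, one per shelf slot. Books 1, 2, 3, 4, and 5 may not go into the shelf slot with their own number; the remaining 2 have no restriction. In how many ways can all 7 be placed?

Let Aᵢ (for 1 ≤ i ≤ 5) be the placements that put book i in its forbidden shelf slot. Any j of these fix j positions, leaving (7−j)! ways to fill the rest, and there are C(5,j) ways to pick which j.
By inclusion–exclusion, the number of valid placements is Σ_{j=0}^{5} (−1)^j C(5,j)·(7−j)!.
Computing: 5040 − 3600 + 1200 − 240 + 30 − 2 = 2428.

2428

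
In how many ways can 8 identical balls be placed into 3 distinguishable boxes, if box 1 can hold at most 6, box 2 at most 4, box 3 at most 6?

Ignoring the caps, the number of non-negative solutions to x_1+…+x_3 = 8 is C(10,2) = 45.
Subtract solutions that violate a single cap (substitute x_i' = x_i − (cap_i+1)): x_1 ≥ 7 gives C(3,2) = 3; x_2 ≥ 5 gives C(5,2) = 10; x_3 ≥ 7 gives C(3,2) = 3. Together 16.
No two caps can be exceeded simultaneously, so the pair terms are all 0.
By inclusion–exclusion the count is 45 − 16 + 0 = 29.

29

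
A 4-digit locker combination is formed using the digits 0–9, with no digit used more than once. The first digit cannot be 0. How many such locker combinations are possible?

The first digit has 10−1 = 9 choices (anything except 0).
The remaining 3 digits are filled from the other 9 symbols without repetition: 9 × 8 × 7 = 504.
Total: 9 × 504 = 4536.

4536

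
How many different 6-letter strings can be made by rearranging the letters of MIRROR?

120

Letter multiplicities in MIRROR: I×1, M×1, O×1, R×3.
So there are 6! / (3!) = 120 distinguishable arrangements.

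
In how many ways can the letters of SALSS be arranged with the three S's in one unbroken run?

Treat the 3 copies of S as a single block. The multiset to arrange is then {SSS, A, L}, 3 items in all.
All 3 items are distinct, so there are (3)! = 6 arrangements.

6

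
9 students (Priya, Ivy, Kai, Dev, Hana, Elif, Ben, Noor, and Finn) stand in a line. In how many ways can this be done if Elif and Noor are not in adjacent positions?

282240

There are 9! = 362880 arrangements in all. If Elif and Noor are adjacent, merging them into one block gives 2·(8)! = 80640 arrangements.
Complementary counting: 362880 − 80640 = 282240.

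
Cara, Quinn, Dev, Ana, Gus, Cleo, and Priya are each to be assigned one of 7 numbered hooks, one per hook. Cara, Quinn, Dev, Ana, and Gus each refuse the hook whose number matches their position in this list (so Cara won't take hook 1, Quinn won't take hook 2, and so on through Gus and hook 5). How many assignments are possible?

Let Aᵢ (for 1 ≤ i ≤ 5) be the placements that put person i in their forbidden hook. Any j of these fix j positions, leaving (7−j)! ways to fill the rest, and there are C(5,j) ways to pick which j.
By inclusion–exclusion, the number of valid placements is Σ_{j=0}^{5} (−1)^j C(5,j)·(7−j)!.
Computing: 5040 − 3600 + 1200 − 240 + 30 − 2 = 2428.

2428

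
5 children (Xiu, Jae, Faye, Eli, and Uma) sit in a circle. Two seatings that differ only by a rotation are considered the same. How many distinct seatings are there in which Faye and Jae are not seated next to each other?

12

Without the restriction there are (4)! = 24 seatings.
Seatings with Faye beside Jae: treat them as a block with 2 internal orders, giving 2 × (3)! = 12.
Subtracting, 24 − 12 = 12.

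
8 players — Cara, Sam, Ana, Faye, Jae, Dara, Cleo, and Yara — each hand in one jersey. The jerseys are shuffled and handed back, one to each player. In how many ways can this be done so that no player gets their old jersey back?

Count assignments avoiding every fixed point. For any j of the 8 players fixed to their old jersey, the other 8−j can be arranged in (8−j)! ways.
By inclusion–exclusion this is Σ_{j=0}^{8} (−1)^j C(8,j)·(8−j)!.
Computing: 40320 − 40320 + 20160 − 6720 + 1680 − 336 + 56 − 8 + 1 = 14833.

14833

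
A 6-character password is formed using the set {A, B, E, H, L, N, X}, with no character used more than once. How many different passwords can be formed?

This is a permutation of 6 out of 7: P(7,6) = 7!/1!.
7 × 6 × 5 × 4 × 3 × 2 = 5040.

5040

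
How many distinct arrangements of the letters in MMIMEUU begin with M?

Fix M in the first position and arrange the remaining 6 letters.
Those 6 letters have M appearing twice and U appearing twice, giving (6)!/(2!·2!) = 180.

180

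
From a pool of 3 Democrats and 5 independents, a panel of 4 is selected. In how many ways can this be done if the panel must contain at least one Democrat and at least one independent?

65

Unrestricted: C(8,4) = 70 ways to pick any 4 of the 8.
Selections missing a whole group: no Democrats → C(5,4) = 5; no independents → C(3,4) = 0.
Both groups omitted at once is impossible, so 70 − 5 = 65.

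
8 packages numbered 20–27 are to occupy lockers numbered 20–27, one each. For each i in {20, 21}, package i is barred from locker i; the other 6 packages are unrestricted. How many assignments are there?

30960

Let Aᵢ (for i ∈ {20, 21}) be the placements that put package i in its forbidden locker. Any j of these fix j positions, leaving (8−j)! ways to fill the rest, and there are C(2,j) ways to pick which j.
By inclusion–exclusion, the number of valid placements is Σ_{j=0}^{2} (−1)^j C(2,j)·(8−j)!.
Computing: 40320 − 10080 + 720 = 30960.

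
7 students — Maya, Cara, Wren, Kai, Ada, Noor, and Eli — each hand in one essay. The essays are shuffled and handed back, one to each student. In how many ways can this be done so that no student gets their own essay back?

1854

Let Aᵢ be the assignments in which student i gets their own essay. We want the size of the complement of A₁∪…∪A_7.
By inclusion–exclusion this is Σ_{j=0}^{7} (−1)^j C(7,j)·(7−j)!.
Computing: 5040 − 5040 + 2520 − 840 + 210 − 42 + 7 − 1 = 1854.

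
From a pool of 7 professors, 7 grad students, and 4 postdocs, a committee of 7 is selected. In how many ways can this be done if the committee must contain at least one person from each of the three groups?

With no constraint there are C(18,7) = 31824 possible selections.
Subtract selections that omit an entire group: no professors → C(11,7) = 330; no grad students → C(11,7) = 330; no postdocs → C(14,7) = 3432.
Add back selections omitting two groups (i.e. drawn from a single group): C(7,7) + C(7,7) + C(4,7) = 2.
By inclusion–exclusion: 31824 − 4092 + 2 = 27734.

27734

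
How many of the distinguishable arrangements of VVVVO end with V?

4

With the last slot taken by V, it remains to arrange the other 4 letters (VVVO).
Those 4 letters have V appearing 3 times, giving (4)!/(3!) = 4.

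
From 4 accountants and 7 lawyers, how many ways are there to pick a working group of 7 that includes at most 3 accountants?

295

Split by how many accountants are chosen (0 through 3).
Sum: C(4,0)·C(7,7) + C(4,1)·C(7,6) + C(4,2)·C(7,5) + C(4,3)·C(7,4) = 1 + 28 + 126 + 140 = 295.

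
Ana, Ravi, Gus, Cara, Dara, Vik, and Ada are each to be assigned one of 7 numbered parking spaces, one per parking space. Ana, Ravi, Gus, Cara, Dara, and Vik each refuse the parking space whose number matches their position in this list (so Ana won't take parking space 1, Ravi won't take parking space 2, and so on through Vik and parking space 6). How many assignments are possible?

2119

Let Aᵢ (for 1 ≤ i ≤ 6) be the placements that put person i in their forbidden parking space. Any j of these fix j positions, leaving (7−j)! ways to fill the rest, and there are C(6,j) ways to pick which j.
By inclusion–exclusion, the number of valid placements is Σ_{j=0}^{6} (−1)^j C(6,j)·(7−j)!.
Computing: 5040 − 4320 + 1800 − 480 + 90 − 12 + 1 = 2119.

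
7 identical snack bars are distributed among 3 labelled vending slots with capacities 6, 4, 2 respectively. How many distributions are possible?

By stars and bars, unrestricted non-negative solutions to x_1+…+x_3 = 7 number C(7+2,2) = 36.
Subtract solutions that violate a single cap (substitute x_i' = x_i − (cap_i+1)): x_1 ≥ 7 gives C(2,2) = 1; x_2 ≥ 5 gives C(4,2) = 6; x_3 ≥ 3 gives C(6,2) = 15. Together 22.
No two caps can be exceeded simultaneously, so the pair terms are all 0.
By inclusion–exclusion the count is 36 − 22 + 0 = 14.

14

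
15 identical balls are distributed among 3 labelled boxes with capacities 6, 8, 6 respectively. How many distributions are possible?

Ignoring the caps, the number of non-negative solutions to x_1+…+x_3 = 15 is C(17,2) = 136.
Subtract solutions that violate a single cap (substitute x_i' = x_i − (cap_i+1)): x_1 ≥ 7 gives C(10,2) = 45; x_2 ≥ 9 gives C(8,2) = 28; x_3 ≥ 7 gives C(10,2) = 45. Together 118.
Add back pairs where two caps are both exceeded: 0 + 3 + 0 = 3.
By inclusion–exclusion the count is 136 − 118 + 3 = 21.

21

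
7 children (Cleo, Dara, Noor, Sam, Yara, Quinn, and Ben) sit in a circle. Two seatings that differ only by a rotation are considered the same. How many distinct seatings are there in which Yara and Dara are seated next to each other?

Glue Yara and Dara into a block (2 internal orders). Seating 6 units around a circle gives (5)! arrangements.
So 2 × (5)! = 2 × 120 = 240.

240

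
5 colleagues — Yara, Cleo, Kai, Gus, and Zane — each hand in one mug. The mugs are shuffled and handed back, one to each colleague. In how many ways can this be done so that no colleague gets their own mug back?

Count assignments avoiding every fixed point. For any j of the 5 colleagues fixed to their own mug, the other 5−j can be arranged in (5−j)! ways.
By inclusion–exclusion this is Σ_{j=0}^{5} (−1)^j C(5,j)·(5−j)!.
Computing: 120 − 120 + 60 − 20 + 5 − 1 = 44.

44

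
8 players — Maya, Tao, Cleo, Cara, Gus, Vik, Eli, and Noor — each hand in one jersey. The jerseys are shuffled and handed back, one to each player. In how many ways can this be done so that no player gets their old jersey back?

Count assignments avoiding every fixed point. For any j of the 8 players fixed to their old jersey, the other 8−j can be arranged in (8−j)! ways.
By inclusion–exclusion this is Σ_{j=0}^{8} (−1)^j C(8,j)·(8−j)!.
Computing: 40320 − 40320 + 20160 − 6720 + 1680 − 336 + 56 − 8 + 1 = 14833.

14833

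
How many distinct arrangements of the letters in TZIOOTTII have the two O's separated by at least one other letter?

There are 9!/(3!·3!·2!) = 5040 arrangements of TZIOOTTII in total.
If the two O's are adjacent, glue them into one block, leaving 8 items to arrange: (8)!/(3!·3!) = 1120 ways.
Subtracting, 5040 − 1120 = 3920 arrangements keep the O's apart.

3920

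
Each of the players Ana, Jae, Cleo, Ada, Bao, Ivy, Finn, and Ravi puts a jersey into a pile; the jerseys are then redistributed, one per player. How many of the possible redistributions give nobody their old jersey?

14833

Count assignments avoiding every fixed point. For any j of the 8 players fixed to their old jersey, the other 8−j can be arranged in (8−j)! ways.
By inclusion–exclusion this is Σ_{j=0}^{8} (−1)^j C(8,j)·(8−j)!.
Computing: 40320 − 40320 + 20160 − 6720 + 1680 − 336 + 56 − 8 + 1 = 14833.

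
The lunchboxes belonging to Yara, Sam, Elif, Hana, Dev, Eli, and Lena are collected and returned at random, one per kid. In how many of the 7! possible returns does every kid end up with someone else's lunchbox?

1854

This is the derangement count D_7: permutations of 7 items with no fixed point.
By inclusion–exclusion this is Σ_{j=0}^{7} (−1)^j C(7,j)·(7−j)!.
Computing: 5040 − 5040 + 2520 − 840 + 210 − 42 + 7 − 1 = 1854.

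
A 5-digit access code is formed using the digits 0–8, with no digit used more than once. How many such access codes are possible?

This is a permutation of 5 out of 9: P(9,5) = 9!/4!.
That product is 9 × 8 × 7 × 6 × 5 = 15120.

15120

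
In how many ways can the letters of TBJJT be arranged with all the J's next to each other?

Treat the 2 copies of J as a single block. The multiset to arrange is then {JJ, B, T, T}, 4 items in all.
That gives (4)!/(2!) = 12 arrangements.

12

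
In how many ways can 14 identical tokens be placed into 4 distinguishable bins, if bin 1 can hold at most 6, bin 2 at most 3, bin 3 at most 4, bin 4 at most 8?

Ignoring the caps, the number of non-negative solutions to x_1+…+x_4 = 14 is C(17,3) = 680.
Subtract solutions that violate a single cap (substitute x_i' = x_i − (cap_i+1)): x_1 ≥ 7 gives C(10,3) = 120; x_2 ≥ 4 gives C(13,3) = 286; x_3 ≥ 5 gives C(12,3) = 220; x_4 ≥ 9 gives C(8,3) = 56. Together 682.
Add back pairs where two caps are both exceeded: 20 + 10 + 0 + 56 + 4 + 1 = 91.
By inclusion–exclusion the count is 680 − 682 + 91 = 89.

89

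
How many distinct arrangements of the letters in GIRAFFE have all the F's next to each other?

Treat the 2 copies of F as a single block. The multiset to arrange is then {FF, A, E, G, I, R}, 6 items in all.
All 6 items are distinct, so there are (6)! = 720 arrangements.

720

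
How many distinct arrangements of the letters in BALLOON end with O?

Fix O in the last position and arrange the remaining 6 letters.
Those 6 letters have L appearing twice, giving (6)!/(2!) = 360.

360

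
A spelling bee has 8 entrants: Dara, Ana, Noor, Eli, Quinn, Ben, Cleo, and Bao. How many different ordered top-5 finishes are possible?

6720

There are 8 choices for 1st place, 7 for 2nd, and so on down to 4 for position 5.
That gives 8 × 7 × 6 × 5 × 4 = 6720.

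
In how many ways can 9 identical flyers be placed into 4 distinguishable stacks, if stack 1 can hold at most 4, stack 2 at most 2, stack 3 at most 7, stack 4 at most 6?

91

By stars and bars, unrestricted non-negative solutions to x_1+…+x_4 = 9 number C(9+3,3) = 220.
Subtract solutions that violate a single cap (substitute x_i' = x_i − (cap_i+1)): x_1 ≥ 5 gives C(7,3) = 35; x_2 ≥ 3 gives C(9,3) = 84; x_3 ≥ 8 gives C(4,3) = 4; x_4 ≥ 7 gives C(5,3) = 10. Together 133.
Add back pairs where two caps are both exceeded: 4 + 0 + 0 + 0 + 0 + 0 = 4.
By inclusion–exclusion the count is 220 − 133 + 4 = 91.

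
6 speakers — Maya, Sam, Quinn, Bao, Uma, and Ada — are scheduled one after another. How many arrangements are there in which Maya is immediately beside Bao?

240

Glue Maya and Bao into one block (2 internal orders), leaving 5 units to arrange in a row.
So the count is 2·(5)! = 240.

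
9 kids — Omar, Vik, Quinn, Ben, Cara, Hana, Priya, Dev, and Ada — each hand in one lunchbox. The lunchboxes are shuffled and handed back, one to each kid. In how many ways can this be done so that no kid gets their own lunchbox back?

This is the derangement count D_9: permutations of 9 items with no fixed point.
By inclusion–exclusion this is Σ_{j=0}^{9} (−1)^j C(9,j)·(9−j)!.
Computing: 362880 − 362880 + 181440 − 60480 + 15120 − 3024 + 504 − 72 + 9 − 1 = 133496.

133496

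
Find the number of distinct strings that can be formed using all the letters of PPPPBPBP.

The 8 letters of PPPPBPBP have repeats: B appearing twice and P appearing 6 times.
The number of distinct arrangements is 8!/(6!·2!) = 40320/1440 = 28.

28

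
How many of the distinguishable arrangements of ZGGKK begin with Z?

6

With the first slot taken by Z, it remains to arrange the other 4 letters (GGKK).
Those 4 letters have G appearing twice and K appearing twice, giving (4)!/(2!·2!) = 6.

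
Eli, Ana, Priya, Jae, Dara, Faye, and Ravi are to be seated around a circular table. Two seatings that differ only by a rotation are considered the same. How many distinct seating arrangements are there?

720

Around a circle, 7 distinct people have 7!/7 = (6)! = 720 rotationally distinct seatings.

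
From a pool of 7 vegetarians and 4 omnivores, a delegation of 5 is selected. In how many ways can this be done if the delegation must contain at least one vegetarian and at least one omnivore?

Total 5-person selections from all 11: C(11,5) = 462.
Selections missing a whole group: no vegetarians → C(4,5) = 0; no omnivores → C(7,5) = 21.
Both groups omitted at once is impossible, so 462 − 21 = 441.

441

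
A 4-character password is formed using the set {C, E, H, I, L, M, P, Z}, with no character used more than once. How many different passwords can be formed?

Choose and order 4 of the 8 symbols: the first character has 8 options, the next 7, then 6, 5.
8 × 7 × 6 × 5 = 1680.

1680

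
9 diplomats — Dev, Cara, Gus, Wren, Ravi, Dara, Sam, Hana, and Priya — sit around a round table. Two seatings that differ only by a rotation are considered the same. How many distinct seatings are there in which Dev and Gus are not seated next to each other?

30240

Without the restriction there are (8)! = 40320 seatings.
Those with Dev next to Gus: fuse the pair into one unit and seat 8 units around a circle — 2·(7)! = 10080.
Subtracting, 40320 − 10080 = 30240.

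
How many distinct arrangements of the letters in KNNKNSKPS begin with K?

1680

With the first slot taken by K, it remains to arrange the other 8 letters (NNKNSKPS).
Those 8 letters have K appearing twice, N appearing 3 times, and S appearing twice, giving (8)!/(3!·2!·2!) = 1680.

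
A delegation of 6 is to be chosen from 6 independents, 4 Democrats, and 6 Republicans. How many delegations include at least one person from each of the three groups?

With no constraint there are C(16,6) = 8008 possible selections.
Selections missing a whole group: no independents → C(10,6) = 210; no Democrats → C(12,6) = 924; no Republicans → C(10,6) = 210.
Add back selections omitting two groups (i.e. drawn from a single group): C(6,6) + C(4,6) + C(6,6) = 2.
By inclusion–exclusion: 8008 − 1344 + 2 = 6666.

6666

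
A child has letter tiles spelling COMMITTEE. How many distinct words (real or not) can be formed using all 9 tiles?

Letter multiplicities in COMMITTEE: C×1, E×2, I×1, M×2, O×1, T×2.
Dividing 9! = 362880 by 2!·2!·2! = 8 for the repeated letters gives 45360.

45360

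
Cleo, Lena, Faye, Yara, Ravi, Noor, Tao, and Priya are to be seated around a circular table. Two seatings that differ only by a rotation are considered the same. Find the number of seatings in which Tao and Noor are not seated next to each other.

Without the restriction there are (7)! = 5040 seatings.
Those with Tao next to Noor: fuse the pair into one unit and seat 7 units around a circle — 2·(6)! = 1440.
Subtracting, 5040 − 1440 = 3600.

3600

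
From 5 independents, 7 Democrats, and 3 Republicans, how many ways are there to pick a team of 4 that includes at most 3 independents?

Split by how many independents are chosen (0 through 3).
Sum: C(5,0)·C(10,4) + C(5,1)·C(10,3) + C(5,2)·C(10,2) + C(5,3)·C(10,1) = 210 + 600 + 450 + 100 = 1360.

1360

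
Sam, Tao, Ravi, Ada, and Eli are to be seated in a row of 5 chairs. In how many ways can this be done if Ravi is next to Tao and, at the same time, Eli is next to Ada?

Treat {Ravi,Tao} as one block (2 orders) and {Eli,Ada} as another (2 orders).
That leaves 3 units to arrange: 2 × 2 × 3! = 4 × 6 = 24.

24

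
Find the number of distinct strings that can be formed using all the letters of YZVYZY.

60

YZVYZY has 6 letters with Y appearing 3 times and Z appearing twice.
Dividing 6! = 720 by 3!·2! = 12 for the repeated letters gives 60.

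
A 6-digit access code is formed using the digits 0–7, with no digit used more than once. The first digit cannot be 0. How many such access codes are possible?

17640

The first digit has 8−1 = 7 choices (anything except 0).
The remaining 5 digits are filled from the other 7 symbols without repetition: 7 × 6 × 5 × 4 × 3 = 2520.
Total: 7 × 2520 = 17640.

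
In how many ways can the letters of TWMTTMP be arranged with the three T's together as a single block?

Treat the 3 copies of T as a single block. The multiset to arrange is then {TTT, M, M, P, W}, 5 items in all.
That gives (5)!/(2!) = 60 arrangements.

60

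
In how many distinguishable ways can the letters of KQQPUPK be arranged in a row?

KQQPUPK has 7 letters with K appearing twice, P appearing twice, and Q appearing twice.
The number of distinct arrangements is 7!/(2!·2!·2!) = 5040/8 = 630.

630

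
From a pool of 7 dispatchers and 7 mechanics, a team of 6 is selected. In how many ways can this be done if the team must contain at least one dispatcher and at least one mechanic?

Total 6-person selections from all 14: C(14,6) = 3003.
Selections missing a whole group: no dispatchers → C(7,6) = 7; no mechanics → C(7,6) = 7.
Both groups omitted at once is impossible, so 3003 − 14 = 2989.

2989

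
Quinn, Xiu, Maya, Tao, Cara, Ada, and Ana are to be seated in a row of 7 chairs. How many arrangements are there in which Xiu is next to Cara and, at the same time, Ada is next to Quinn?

480

Treat {Xiu,Cara} as one block (2 orders) and {Ada,Quinn} as another (2 orders).
That leaves 5 units to arrange: 2 × 2 × 5! = 4 × 120 = 480.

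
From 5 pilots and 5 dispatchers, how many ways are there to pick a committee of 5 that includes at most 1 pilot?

Split by how many pilots are chosen (0 through 1).
Sum: C(5,0)·C(5,5) + C(5,1)·C(5,4) = 1 + 25 = 26.

26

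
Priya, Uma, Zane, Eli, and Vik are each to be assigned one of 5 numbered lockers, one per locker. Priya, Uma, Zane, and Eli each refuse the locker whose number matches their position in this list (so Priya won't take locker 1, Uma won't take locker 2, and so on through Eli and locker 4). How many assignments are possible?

Let Aᵢ (for 1 ≤ i ≤ 4) be the placements that put person i in their forbidden locker. Any j of these fix j positions, leaving (5−j)! ways to fill the rest, and there are C(4,j) ways to pick which j.
By inclusion–exclusion, the number of valid placements is Σ_{j=0}^{4} (−1)^j C(4,j)·(5−j)!.
Computing: 120 − 96 + 36 − 8 + 1 = 53.

53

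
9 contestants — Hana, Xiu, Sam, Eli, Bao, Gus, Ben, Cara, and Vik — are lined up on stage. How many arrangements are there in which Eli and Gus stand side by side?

Place the 7 others and the Eli-Gus pair as 8 objects in a line; the pair has 2 internal arrangements.
So the count is 2·(8)! = 80640.

80640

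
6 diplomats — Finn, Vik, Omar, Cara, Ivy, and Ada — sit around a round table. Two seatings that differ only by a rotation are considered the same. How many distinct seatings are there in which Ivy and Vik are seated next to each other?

48

Treat {Ivy, Vik} as one unit (2 internal orders) and seat the resulting 5 units around the table: (4)! circular arrangements.
So 2 × (4)! = 2 × 24 = 48.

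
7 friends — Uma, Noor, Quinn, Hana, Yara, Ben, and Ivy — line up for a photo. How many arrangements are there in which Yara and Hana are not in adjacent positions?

3600

Of the 7! = 5040 arrangements, those with Yara and Hana adjacent number 2 × 6! = 1440 (treat the pair as a block with 2 internal orders).
Complementary counting: 5040 − 1440 = 3600.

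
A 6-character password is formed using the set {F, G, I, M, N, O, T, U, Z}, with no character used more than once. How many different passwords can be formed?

Choose and order 6 of the 9 symbols: the first character has 9 options, the next 8, and so on down to 4.
9 × 8 × 7 × 6 × 5 × 4 = 60480.

60480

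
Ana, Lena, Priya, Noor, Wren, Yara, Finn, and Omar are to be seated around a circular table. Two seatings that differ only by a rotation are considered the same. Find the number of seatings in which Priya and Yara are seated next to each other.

Treat {Priya, Yara} as one unit (2 internal orders) and seat the resulting 7 units around the table: (6)! circular arrangements.
So 2 × (6)! = 2 × 720 = 1440.

1440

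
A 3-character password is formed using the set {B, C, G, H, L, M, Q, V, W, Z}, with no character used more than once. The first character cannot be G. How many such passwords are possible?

648

The first character has 10−1 = 9 choices (anything except G).
The remaining 2 characters are filled from the other 9 symbols without repetition: 9 × 8 = 72.
Total: 9 × 72 = 648.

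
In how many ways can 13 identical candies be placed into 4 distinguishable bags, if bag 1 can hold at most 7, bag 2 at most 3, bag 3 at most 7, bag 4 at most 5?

By stars and bars, unrestricted non-negative solutions to x_1+…+x_4 = 13 number C(13+3,3) = 560.
Subtract solutions that violate a single cap (substitute x_i' = x_i − (cap_i+1)): x_1 ≥ 8 gives C(8,3) = 56; x_2 ≥ 4 gives C(12,3) = 220; x_3 ≥ 8 gives C(8,3) = 56; x_4 ≥ 6 gives C(10,3) = 120. Together 452.
Add back pairs where two caps are both exceeded: 4 + 0 + 0 + 4 + 20 + 0 = 28.
By inclusion–exclusion the count is 560 − 452 + 28 = 136.

136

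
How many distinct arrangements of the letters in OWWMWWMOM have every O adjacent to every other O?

Treat the 2 copies of O as a single block. The multiset to arrange is then {OO, M, M, M, W, W, W, W}, 8 items in all.
That gives (8)!/(4!·3!) = 280 arrangements.

280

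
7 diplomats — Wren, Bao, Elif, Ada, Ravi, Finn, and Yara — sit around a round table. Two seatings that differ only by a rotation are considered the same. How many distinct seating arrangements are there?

Around a circle, 7 distinct people have 7!/7 = (6)! = 720 rotationally distinct seatings.

720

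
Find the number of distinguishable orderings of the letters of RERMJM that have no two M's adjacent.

Total arrangements of RERMJM: 6!/(2!·2!) = 180.
If the two M's are adjacent, glue them into one block, leaving 5 items to arrange: (5)!/(2!) = 60 ways.
Hence 180 − 60 = 120.

120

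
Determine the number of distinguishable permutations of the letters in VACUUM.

Letter multiplicities in VACUUM: A×1, C×1, M×1, U×2, V×1.
Dividing 6! = 720 by 2! = 2 for the repeated letters gives 360.

360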